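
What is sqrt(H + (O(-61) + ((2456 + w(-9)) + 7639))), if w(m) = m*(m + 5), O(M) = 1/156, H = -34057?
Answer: I*sqrt(145565745)/78 ≈ 154.68*I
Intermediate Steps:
O(M) = 1/156
w(m) = m*(5 + m)
sqrt(H + (O(-61) + ((2456 + w(-9)) + 7639))) = sqrt(-34057 + (1/156 + ((2456 - 9*(5 - 9)) + 7639))) = sqrt(-34057 + (1/156 + ((2456 - 9*(-4)) + 7639))) = sqrt(-34057 + (1/156 + ((2456 + 36) + 7639))) = sqrt(-34057 + (1/156 + (2492 + 7639))) = sqrt(-34057 + (1/156 + 10131)) = sqrt(-34057 + 1580437/156) = sqrt(-3732455/156) = I*sqrt(145565745)/78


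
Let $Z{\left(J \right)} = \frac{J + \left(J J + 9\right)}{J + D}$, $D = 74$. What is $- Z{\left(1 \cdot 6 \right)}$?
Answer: $- \frac{51}{80} \approx -0.6375$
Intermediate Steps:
$Z{\left(J \right)} = \frac{9 + J + J^{2}}{74 + J}$ ($Z{\left(J \right)} = \frac{J + \left(J J + 9\right)}{J + 74} = \frac{J + \left(J^{2} + 9\right)}{74 + J} = \frac{J + \left(9 + J^{2}\right)}{74 + J} = \frac{9 + J + J^{2}}{74 + J}$)
$- Z{\left(1 \cdot 6 \right)} = - \frac{9 + 1 \cdot 6 + \left(1 \cdot 6\right)^{2}}{74 + 1 \cdot 6} = - \frac{9 + 6 + 6^{2}}{74 + 6} = - \frac{9 + 6 + 36}{80} = - \frac{51}{80}$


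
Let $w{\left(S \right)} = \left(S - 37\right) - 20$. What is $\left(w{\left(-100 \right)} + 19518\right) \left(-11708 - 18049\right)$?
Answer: $-576125277$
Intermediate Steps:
$w{\left(S \right)} = -57 + S$ ($w{\left(S \right)} = \left(-37 + S\right) - 20 = -57 + S$)
$\left(w{\left(-100 \right)} + 19518\right) \left(-11708 - 18049\right) = \left(\left(-57 - 100\right) + 19518\right) \left(-11708 - 18049\right) = \left(-157 + 19518\right) \left(-29757\right) = 19361 \left(-29757\right) = -576125277$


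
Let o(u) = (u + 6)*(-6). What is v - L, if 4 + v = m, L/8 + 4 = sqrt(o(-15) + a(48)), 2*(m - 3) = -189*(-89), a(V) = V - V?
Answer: 16883/2 - 24*sqrt(6) ≈ 8382.7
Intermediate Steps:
a(V) = 0
m = 16827/2 (m = 3 + (-189*(-89))/2 = 3 + (1/2)*16821 = 3 + 16821/2 = 16827/2 ≈ 8413.5)
o(u) = -36 - 6*u (o(u) = (6 + u)*(-6) = -36 - 6*u)
L = -32 + 24*sqrt(6) (L = -32 + 8*sqrt((-36 - 6*(-15)) + 0) = -32 + 8*sqrt((-36 + 90) + 0) = -32 + 8*sqrt(54 + 0) = -32 + 8*sqrt(54) = -32 + 8*(3*sqrt(6)) = -32 + 24*sqrt(6) ≈ 26.788)
v = 16819/2 (v = -4 + 16827/2 = 16819/2 ≈ 8409.5)
v - L = 16819/2 - (-32 + 24*sqrt(6)) = 16819/2 + (32 - 24*sqrt(6)) = 16883/2 - 24*sqrt(6)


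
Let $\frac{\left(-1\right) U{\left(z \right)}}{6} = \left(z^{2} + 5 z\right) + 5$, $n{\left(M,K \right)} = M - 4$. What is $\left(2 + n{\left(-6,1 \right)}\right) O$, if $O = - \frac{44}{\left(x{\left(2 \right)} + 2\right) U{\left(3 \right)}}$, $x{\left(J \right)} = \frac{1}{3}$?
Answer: $- \frac{176}{203} \approx -0.86699$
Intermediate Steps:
$x{\left(J \right)} = \frac{1}{3}$
$n{\left(M,K \right)} = -4 + M$
$U{\left(z \right)} = -30 - 30 z - 6 z^{2}$ ($U{\left(z \right)} = - 6 \left(\left(z^{2} + 5 z\right) + 5\right) = - 6 \left(5 + z^{2} + 5 z\right) = -30 - 30 z - 6 z^{2}$)
$O = \frac{22}{203}$ ($O = - \frac{44}{\left(\frac{1}{3} + 2\right) \left(-30 - 90 - 6 \cdot 3^{2}\right)} = - \frac{44}{\frac{7}{3} \left(-30 - 90 - 54\right)} = - \frac{44}{\frac{7}{3} \left(-174\right)} = - \frac{44}{-406} = \left(-44\right) \left(- \frac{1}{406}\right) = \frac{22}{203} \approx 0.10837$)
$\left(2 + n{\left(-6,1 \right)}\right) O = \left(2 - 10\right) \frac{22}{203} = \left(-8\right) \frac{22}{203} = - \frac{176}{203}$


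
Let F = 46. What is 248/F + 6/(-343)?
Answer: 42394/7889 ≈ 5.3738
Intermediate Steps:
248/F + 6/(-343) = 248/46 + 6/(-343) = 248*(1/46) + 6*(-1/343) = 124/23 - 6/343 = 42394/7889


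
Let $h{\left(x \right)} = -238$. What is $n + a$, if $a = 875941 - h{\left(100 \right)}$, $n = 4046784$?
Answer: $4922963$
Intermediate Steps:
$a = 876179$ ($a = 875941 - -238 = 875941 + 238 = 876179$)
$n + a = 4046784 + 876179 = 4922963$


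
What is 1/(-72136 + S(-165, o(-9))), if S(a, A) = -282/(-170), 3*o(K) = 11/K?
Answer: -85/6131419 ≈ -1.3863e-5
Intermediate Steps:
o(K) = 11/(3*K) (o(K) = (11/K)/3 = 11/(3*K))
S(a, A) = 141/85 (S(a, A) = -282*(-1/170) = 141/85)
1/(-72136 + S(-165, o(-9))) = 1/(-72136 + 141/85) = 1/(-6131419/85) = -85/6131419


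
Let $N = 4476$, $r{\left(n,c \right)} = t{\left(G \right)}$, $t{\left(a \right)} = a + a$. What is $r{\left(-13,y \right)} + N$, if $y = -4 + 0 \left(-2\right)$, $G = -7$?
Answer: $4462$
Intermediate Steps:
$t{\left(a \right)} = 2 a$
$y = -4$ ($y = -4 + 0 = -4$)
$r{\left(n,c \right)} = -14$ ($r{\left(n,c \right)} = 2 \left(-7\right) = -14$)
$r{\left(-13,y \right)} + N = -14 + 4476 = 4462$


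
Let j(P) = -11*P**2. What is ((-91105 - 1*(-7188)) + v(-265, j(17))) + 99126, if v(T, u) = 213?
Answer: 15422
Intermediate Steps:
((-91105 - 1*(-7188)) + v(-265, j(17))) + 99126 = ((-91105 - 1*(-7188)) + 213) + 99126 = ((-91105 + 7188) + 213) + 99126 = (-83917 + 213) + 99126 = -83704 + 99126 = 15422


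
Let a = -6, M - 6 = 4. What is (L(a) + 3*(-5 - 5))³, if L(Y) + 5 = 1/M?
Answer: -42508549/1000 ≈ -42509.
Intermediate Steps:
M = 10 (M = 6 + 4 = 10)
L(Y) = -49/10 (L(Y) = -5 + 1/10 = -5 + ⅒ = -49/10)
(L(a) + 3*(-5 - 5))³ = (-49/10 + 3*(-5 - 5))³ = (-49/10 + 3*(-10))³ = (-49/10 - 30)³ = (-349/10)³ = -42508549/1000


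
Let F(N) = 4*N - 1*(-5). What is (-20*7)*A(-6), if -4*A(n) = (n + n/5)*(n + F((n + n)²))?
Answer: -144900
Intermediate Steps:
F(N) = 5 + 4*N (F(N) = 4*N + 5 = 5 + 4*N)
A(n) = -3*n*(5 + n + 16*n²)/10 (A(n) = -(n + n/5)*(n + (5 + 4*(n + n)²))/4 = -(n + n*(⅕))*(n + (5 + 4*(2*n)²))/4 = -(n + n/5)*(n + (5 + 4*(4*n²)))/4 = -6*n/5*(n + (5 + 16*n²))/4 = -6*n/5*(5 + n + 16*n²)/4 = -3*n*(5 + n + 16*n²)/10)
(-20*7)*A(-6) = (-20*7)*(-3/10*(-6)*(5 - 6 + 16*(-6)²)) = -(-42)*(-6)*(5 - 6 + 16*36) = -(-42)*(-6)*(5 - 6 + 576) = -(-42)*(-6)*575 = -140*1035 = -144900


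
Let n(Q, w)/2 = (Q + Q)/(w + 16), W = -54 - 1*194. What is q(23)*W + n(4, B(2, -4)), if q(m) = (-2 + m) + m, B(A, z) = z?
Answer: -32732/3 ≈ -10911.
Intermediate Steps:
W = -248 (W = -54 - 194 = -248)
n(Q, w) = 4*Q/(16 + w) (n(Q, w) = 2*((Q + Q)/(w + 16)) = 2*((2*Q)/(16 + w)) = 2*(2*Q/(16 + w)) = 4*Q/(16 + w))
q(m) = -2 + 2*m
q(23)*W + n(4, B(2, -4)) = (-2 + 2*23)*(-248) + 4*4/(16 - 4) = (-2 + 46)*(-248) + 4*4/12 = 44*(-248) + 4*4*(1/12) = -10912 + 4/3 = -32732/3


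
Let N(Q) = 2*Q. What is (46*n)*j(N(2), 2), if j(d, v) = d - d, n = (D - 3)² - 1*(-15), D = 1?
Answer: 0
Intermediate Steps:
n = 19 (n = (1 - 3)² - 1*(-15) = (-2)² + 15 = 4 + 15 = 19)
j(d, v) = 0
(46*n)*j(N(2), 2) = (46*19)*0 = 874*0 = 0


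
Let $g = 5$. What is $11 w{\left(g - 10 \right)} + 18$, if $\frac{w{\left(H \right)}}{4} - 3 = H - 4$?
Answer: $-246$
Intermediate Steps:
$w{\left(H \right)} = -4 + 4 H$ ($w{\left(H \right)} = 12 + 4 \left(H - 4\right) = 12 + 4 \left(-4 + H\right) = 12 + \left(-16 + 4 H\right) = -4 + 4 H$)
$11 w{\left(g - 10 \right)} + 18 = 11 \left(-4 + 4 \left(5 - 10\right)\right) + 18 = 11 \left(-4 + 4 \left(-5\right)\right) + 18 = 11 \left(-4 - 20\right) + 18 = 11 \left(-24\right) + 18 = -264 + 18 = -246$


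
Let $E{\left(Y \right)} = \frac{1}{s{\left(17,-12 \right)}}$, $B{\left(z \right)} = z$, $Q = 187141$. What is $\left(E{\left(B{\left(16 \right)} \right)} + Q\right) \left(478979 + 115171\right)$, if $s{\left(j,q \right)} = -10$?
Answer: $111189765735$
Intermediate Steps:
$E{\left(Y \right)} = - \frac{1}{10}$ ($E{\left(Y \right)} = \frac{1}{-10} = - \frac{1}{10}$)
$\left(E{\left(B{\left(16 \right)} \right)} + Q\right) \left(478979 + 115171\right) = \left(- \frac{1}{10} + 187141\right) \left(478979 + 115171\right) = \frac{1871409}{10} \cdot 594150 = 111189765735$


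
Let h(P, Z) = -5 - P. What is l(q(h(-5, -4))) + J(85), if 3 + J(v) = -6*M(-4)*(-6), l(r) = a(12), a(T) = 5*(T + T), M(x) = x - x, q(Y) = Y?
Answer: 117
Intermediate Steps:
M(x) = 0
a(T) = 10*T (a(T) = 5*(2*T) = 10*T)
l(r) = 120 (l(r) = 10*12 = 120)
J(v) = -3 (J(v) = -3 - 6*0*(-6) = -3 + 0*(-6) = -3 + 0 = -3)
l(q(h(-5, -4))) + J(85) = 120 - 3 = 117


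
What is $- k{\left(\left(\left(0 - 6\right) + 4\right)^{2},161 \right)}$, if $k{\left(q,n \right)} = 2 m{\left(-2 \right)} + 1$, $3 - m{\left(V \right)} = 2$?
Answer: $-3$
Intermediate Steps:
$m{\left(V \right)} = 1$ ($m{\left(V \right)} = 3 - 2 = 1$)
$k{\left(q,n \right)} = 3$ ($k{\left(q,n \right)} = 2 \cdot 1 + 1 = 2 + 1 = 3$)
$- k{\left(\left(\left(0 - 6\right) + 4\right)^{2},161 \right)} = \left(-1\right) 3 = -3$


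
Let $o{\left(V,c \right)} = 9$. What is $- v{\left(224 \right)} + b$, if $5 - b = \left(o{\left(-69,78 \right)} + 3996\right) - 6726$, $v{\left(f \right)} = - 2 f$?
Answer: $3174$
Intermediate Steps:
$b = 2726$ ($b = 5 - \left(\left(9 + 3996\right) - 6726\right) = 5 - \left(4005 - 6726\right) = 5 - -2721 = 5 + 2721 = 2726$)
$- v{\left(224 \right)} + b = - \left(-2\right) 224 + 2726 = \left(-1\right) \left(-448\right) + 2726 = 448 + 2726 = 3174$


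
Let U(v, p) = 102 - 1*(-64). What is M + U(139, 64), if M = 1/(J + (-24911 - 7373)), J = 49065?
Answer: 2785647/16781 ≈ 166.00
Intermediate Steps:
U(v, p) = 166 (U(v, p) = 102 + 64 = 166)
M = 1/16781 (M = 1/(49065 + (-24911 - 7373)) = 1/(49065 - 32284) = 1/16781 ≈ 5.9591e-5)
M + U(139, 64) = 1/16781 + 166 = 2785647/16781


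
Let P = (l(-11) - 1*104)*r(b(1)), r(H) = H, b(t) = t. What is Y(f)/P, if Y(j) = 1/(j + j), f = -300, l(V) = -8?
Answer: 1/67200 ≈ 1.4881e-5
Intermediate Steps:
Y(j) = 1/(2*j)
P = -112 (P = (-8 - 1*104)*1 = (-8 - 104)*1 = -112*1 = -112)
Y(f)/P = ((½)/(-300))/(-112) = ((½)*(-1/300))*(-1/112) = -1/600*(-1/112) = 1/67200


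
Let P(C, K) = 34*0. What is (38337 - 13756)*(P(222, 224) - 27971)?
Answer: -687555151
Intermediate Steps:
P(C, K) = 0
(38337 - 13756)*(P(222, 224) - 27971) = (38337 - 13756)*(0 - 27971) = 24581*(-27971) = -687555151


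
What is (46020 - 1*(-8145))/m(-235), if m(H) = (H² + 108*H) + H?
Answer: 3611/1974 ≈ 1.8293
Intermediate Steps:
m(H) = H² + 109*H
(46020 - 1*(-8145))/m(-235) = (46020 - 1*(-8145))/((-235*(109 - 235))) = (46020 + 8145)/((-235*(-126))) = 54165/29610 = 54165*(1/29610) = 3611/1974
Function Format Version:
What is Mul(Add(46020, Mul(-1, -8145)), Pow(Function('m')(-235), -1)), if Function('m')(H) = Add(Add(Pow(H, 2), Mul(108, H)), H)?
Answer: Rational(3611, 1974) ≈ 1.8293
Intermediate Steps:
Function('m')(H) = Add(Pow(H, 2), Mul(109, H))
Mul(Add(46020, Mul(-1, -8145)), Pow(Function('m')(-235), -1)) = Mul(Add(46020, Mul(-1, -8145)), Pow(Mul(-235, Add(109, -235)), -1)) = Mul(Add(46020, 8145), Pow(Mul(-235, -126), -1)) = Mul(54165, Pow(29610, -1)) = Mul(54165, Rational(1, 29610)) = Rational(3611, 1974)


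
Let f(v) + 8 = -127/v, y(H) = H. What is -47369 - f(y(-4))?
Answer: -189571/4 ≈ -47393.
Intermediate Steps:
f(v) = -8 - 127/v
-47369 - f(y(-4)) = -47369 - (-8 - 127/(-4)) = -47369 - (-8 - 127*(-¼)) = -47369 - (-8 + 127/4) = -47369 - 1*95/4 = -47369 - 95/4 = -189571/4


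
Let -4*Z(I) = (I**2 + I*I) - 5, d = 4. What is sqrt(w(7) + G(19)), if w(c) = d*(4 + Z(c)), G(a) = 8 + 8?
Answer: I*sqrt(61) ≈ 7.8102*I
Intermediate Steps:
Z(I) = 5/4 - I**2/2 (Z(I) = -((I**2 + I*I) - 5)/4 = -((I**2 + I**2) - 5)/4 = -(2*I**2 - 5)/4 = -(-5 + 2*I**2)/4 = 5/4 - I**2/2)
G(a) = 16
w(c) = 21 - 2*c**2 (w(c) = 4*(4 + (5/4 - c**2/2)) = 4*(21/4 - c**2/2) = 21 - 2*c**2)
sqrt(w(7) + G(19)) = sqrt((21 - 2*7**2) + 16) = sqrt((21 - 2*49) + 16) = sqrt((21 - 98) + 16) = sqrt(-77 + 16) = sqrt(-61) = I*sqrt(61)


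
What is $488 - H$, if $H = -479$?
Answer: $967$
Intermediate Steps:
$488 - H = 488 - -479 = 488 + 479 = 967$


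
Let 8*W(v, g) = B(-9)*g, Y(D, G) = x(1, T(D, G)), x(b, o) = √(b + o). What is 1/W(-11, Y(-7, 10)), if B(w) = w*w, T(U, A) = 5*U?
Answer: -4*I*√34/1377 ≈ -0.016938*I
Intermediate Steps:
B(w) = w²
Y(D, G) = √(1 + 5*D)
W(v, g) = 81*g/8 (W(v, g) = ((-9)²*g)/8 = (81*g)/8 = 81*g/8)
1/W(-11, Y(-7, 10)) = 1/(81*√(1 + 5*(-7))/8) = 1/(81*√(1 - 35)/8) = 1/(81*√(-34)/8) = 1/(81*(I*√34)/8) = 1/(81*I*√34/8) = -4*I*√34/1377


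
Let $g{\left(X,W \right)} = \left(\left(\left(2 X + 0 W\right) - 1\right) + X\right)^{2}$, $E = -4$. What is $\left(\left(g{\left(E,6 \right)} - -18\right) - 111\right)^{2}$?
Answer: $5776$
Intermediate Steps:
$g{\left(X,W \right)} = \left(-1 + 3 X\right)^{2}$ ($g{\left(X,W \right)} = \left(\left(\left(2 X + 0\right) - 1\right) + X\right)^{2} = \left(\left(2 X - 1\right) + X\right)^{2} = \left(\left(-1 + 2 X\right) + X\right)^{2} = \left(-1 + 3 X\right)^{2}$)
$\left(\left(g{\left(E,6 \right)} - -18\right) - 111\right)^{2} = \left(\left(\left(-1 + 3 \left(-4\right)\right)^{2} - -18\right) - 111\right)^{2} = \left(\left(\left(-1 - 12\right)^{2} + 18\right) - 111\right)^{2} = \left(\left(\left(-13\right)^{2} + 18\right) - 111\right)^{2} = \left(\left(169 + 18\right) - 111\right)^{2} = \left(187 - 111\right)^{2} = 76^{2} = 5776$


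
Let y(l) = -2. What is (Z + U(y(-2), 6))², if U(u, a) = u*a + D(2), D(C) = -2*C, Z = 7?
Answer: 81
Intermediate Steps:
U(u, a) = -4 + a*u (U(u, a) = u*a - 2*2 = a*u - 4 = -4 + a*u)
(Z + U(y(-2), 6))² = (7 + (-4 + 6*(-2)))² = (7 + (-4 - 12))² = (7 - 16)² = (-9)² = 81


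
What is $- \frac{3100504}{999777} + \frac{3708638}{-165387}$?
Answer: $- \frac{468954892086}{18372235411} \approx -25.525$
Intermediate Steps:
$- \frac{3100504}{999777} + \frac{3708638}{-165387} = \left(-3100504\right) \frac{1}{999777} + 3708638 \left(- \frac{1}{165387}\right) = - \frac{3100504}{999777} - \frac{3708638}{165387} = - \frac{468954892086}{18372235411}$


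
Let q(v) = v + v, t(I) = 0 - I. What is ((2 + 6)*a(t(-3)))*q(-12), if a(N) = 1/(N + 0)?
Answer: -64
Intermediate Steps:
t(I) = -I
q(v) = 2*v
a(N) = 1/N
((2 + 6)*a(t(-3)))*q(-12) = ((2 + 6)/((-1*(-3))))*(2*(-12)) = (8/3)*(-24) = -64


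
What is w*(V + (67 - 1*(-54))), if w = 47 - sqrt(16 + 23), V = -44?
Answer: 3619 - 77*sqrt(39) ≈ 3138.1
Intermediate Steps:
w = 47 - sqrt(39) ≈ 40.755
w*(V + (67 - 1*(-54))) = (47 - sqrt(39))*(-44 + (67 - 1*(-54))) = (47 - sqrt(39))*(-44 + (67 + 54)) = (47 - sqrt(39))*(-44 + 121) = (47 - sqrt(39))*77 = 3619 - 77*sqrt(39)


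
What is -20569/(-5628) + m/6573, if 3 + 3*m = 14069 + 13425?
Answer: 56891/11268 ≈ 5.0489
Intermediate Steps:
m = 27491/3 (m = -1 + (14069 + 13425)/3 = -1 + (1/3)*27494 = -1 + 27494/3 = 27491/3 ≈ 9163.7)
-20569/(-5628) + m/6573 = -20569/(-5628) + (27491/3)/6573 = -20569*(-1/5628) + (27491/3)*(1/6573) = 307/84 + 27491/19719 = 56891/11268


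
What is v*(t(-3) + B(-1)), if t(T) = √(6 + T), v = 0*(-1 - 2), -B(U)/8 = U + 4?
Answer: 0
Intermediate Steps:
B(U) = -32 - 8*U (B(U) = -8*(U + 4) = -8*(4 + U) = -32 - 8*U)
v = 0 (v = 0*(-3) = 0)
v*(t(-3) + B(-1)) = 0*(√(6 - 3) + (-32 - 8*(-1))) = 0*(√3 + (-32 + 8)) = 0*(√3 - 24) = 0*(-24 + √3) = 0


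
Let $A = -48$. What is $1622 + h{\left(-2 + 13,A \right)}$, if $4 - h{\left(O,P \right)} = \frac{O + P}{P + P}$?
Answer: $\frac{156059}{96} \approx 1625.6$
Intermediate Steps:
$h{\left(O,P \right)} = 4 - \frac{O + P}{2 P}$ ($h{\left(O,P \right)} = 4 - \frac{O + P}{P + P} = 4 - \frac{O + P}{2 P}$)
$1622 + h{\left(-2 + 13,A \right)} = 1622 + \frac{- (-2 + 13) + 7 \left(-48\right)}{2 \left(-48\right)} = 1622 + \frac{1}{2} \left(- \frac{1}{48}\right) \left(\left(-1\right) 11 - 336\right) = 1622 + \frac{1}{2} \left(- \frac{1}{48}\right) \left(-11 - 336\right) = 1622 + \frac{1}{2} \left(- \frac{1}{48}\right) \left(-347\right) = 1622 + \frac{347}{96} = \frac{156059}{96}$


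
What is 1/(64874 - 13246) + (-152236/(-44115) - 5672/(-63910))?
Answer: 51523079769877/14555944885020 ≈ 3.5397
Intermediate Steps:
1/(64874 - 13246) + (-152236/(-44115) - 5672/(-63910)) = 1/51628 + (-152236*(-1/44115) - 5672*(-1/63910)) = 1/51628 + (152236/44115 + 2836/31955) = 1/51628 + 997962304/281938965 = 51523079769877/14555944885020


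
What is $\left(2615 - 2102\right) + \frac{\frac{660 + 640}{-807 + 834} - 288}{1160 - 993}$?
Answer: $\frac{2306641}{4509} \approx 511.56$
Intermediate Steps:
$\left(2615 - 2102\right) + \frac{\frac{660 + 640}{-807 + 834} - 288}{1160 - 993} = 513 + \frac{\frac{1300}{27} - 288}{167} = 513 + \left(1300 \cdot \frac{1}{27} - 288\right) \frac{1}{167} = 513 + \left(\frac{1300}{27} - 288\right) \frac{1}{167} = 513 - \frac{6476}{4509} = \frac{2306641}{4509}$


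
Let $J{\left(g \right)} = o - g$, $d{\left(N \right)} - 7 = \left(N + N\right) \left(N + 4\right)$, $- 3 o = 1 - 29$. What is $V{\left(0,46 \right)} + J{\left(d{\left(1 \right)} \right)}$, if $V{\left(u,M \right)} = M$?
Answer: $\frac{115}{3} \approx 38.333$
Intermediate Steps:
$o = \frac{28}{3}$ ($o = - \frac{1 - 29}{3} = \left(- \frac{1}{3}\right) \left(-28\right) = \frac{28}{3} \approx 9.3333$)
$d{\left(N \right)} = 7 + 2 N \left(4 + N\right)$ ($d{\left(N \right)} = 7 + \left(N + N\right) \left(N + 4\right) = 7 + 2 N \left(4 + N\right)$)
$J{\left(g \right)} = \frac{28}{3} - g$
$V{\left(0,46 \right)} + J{\left(d{\left(1 \right)} \right)} = 46 - \left(- \frac{7}{3} + 2 + 8\right) = 46 + \left(\frac{28}{3} - \left(7 + 2 \cdot 1 + 8\right)\right) = 46 + \left(\frac{28}{3} - \left(7 + 2 + 8\right)\right) = 46 + \left(\frac{28}{3} - 17\right) = 46 - \frac{23}{3} = \frac{115}{3}$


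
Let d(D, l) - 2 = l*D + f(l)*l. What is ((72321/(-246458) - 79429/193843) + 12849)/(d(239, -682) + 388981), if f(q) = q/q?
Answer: 613816562517721/10763661141052482 ≈ 0.057027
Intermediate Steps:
f(q) = 1
d(D, l) = 2 + l + D*l (d(D, l) = 2 + (l*D + 1*l) = 2 + (D*l + l) = 2 + (l + D*l) = 2 + l + D*l)
((72321/(-246458) - 79429/193843) + 12849)/(d(239, -682) + 388981) = ((72321/(-246458) - 79429/193843) + 12849)/((2 - 682 + 239*(-682)) + 388981) = ((72321*(-1/246458) - 79429*1/193843) + 12849)/((2 - 682 - 162998) + 388981) = ((-72321/246458 - 79429/193843) + 12849)/(-163678 + 388981) = (-33594832085/47774158094 + 12849)/225303 = (613816562517721/47774158094)*(1/225303) = 613816562517721/10763661141052482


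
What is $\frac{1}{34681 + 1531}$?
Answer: $\frac{1}{36212} \approx 2.7615 \cdot 10^{-5}$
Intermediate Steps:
$\frac{1}{34681 + 1531} = \frac{1}{36212}$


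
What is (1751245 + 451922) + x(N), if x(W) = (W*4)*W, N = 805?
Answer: 4795267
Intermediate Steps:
x(W) = 4*W**2 (x(W) = (4*W)*W = 4*W**2)
(1751245 + 451922) + x(N) = (1751245 + 451922) + 4*805**2 = 2203167 + 4*648025 = 2203167 + 2592100 = 4795267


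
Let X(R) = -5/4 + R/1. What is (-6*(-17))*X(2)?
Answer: 153/2 ≈ 76.500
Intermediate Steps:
X(R) = -5/4 + R (X(R) = -5*¼ + R*1 = -5/4 + R)
(-6*(-17))*X(2) = (-6*(-17))*(-5/4 + 2) = 102*(¾) = 153/2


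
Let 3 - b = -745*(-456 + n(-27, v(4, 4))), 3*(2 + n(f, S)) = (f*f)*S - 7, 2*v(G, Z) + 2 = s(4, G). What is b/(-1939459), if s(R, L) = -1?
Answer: 3686987/11636754 ≈ 0.31684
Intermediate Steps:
v(G, Z) = -3/2 (v(G, Z) = -1 + (1/2)*(-1) = -1 - 1/2 = -3/2)
n(f, S) = -13/3 + S*f**2/3 (n(f, S) = -2 + ((f*f)*S - 7)/3 = -2 + (f**2*S - 7)/3 = -2 + (S*f**2 - 7)/3 = -2 + (-7 + S*f**2)/3 = -2 + (-7/3 + S*f**2/3) = -13/3 + S*f**2/3)
b = -3686987/6 (b = 3 - (-745)*(-456 + (-13/3 + (1/3)*(-3/2)*(-27)**2)) = 3 - (-745)*(-456 + (-13/3 + (1/3)*(-3/2)*729)) = 3 - (-745)*(-456 + (-13/3 - 729/2)) = 3 - (-745)*(-456 - 2213/6) = 3 - (-745)*(-4949)/6 = 3 - 1*3687005/6 = 3 - 3687005/6 = -3686987/6 ≈ -6.1450e+5)
b/(-1939459) = -3686987/6/(-1939459) = -3686987/6*(-1/1939459) = 3686987/11636754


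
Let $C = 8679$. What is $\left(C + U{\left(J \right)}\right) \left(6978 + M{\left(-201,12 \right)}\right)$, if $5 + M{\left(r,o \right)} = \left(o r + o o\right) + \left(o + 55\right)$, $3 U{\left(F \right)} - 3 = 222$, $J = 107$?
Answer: $41774088$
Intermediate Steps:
$U{\left(F \right)} = 75$ ($U{\left(F \right)} = 1 + \frac{1}{3} \cdot 222 = 1 + 74 = 75$)
$M{\left(r,o \right)} = 50 + o + o^{2} + o r$ ($M{\left(r,o \right)} = -5 + \left(\left(o r + o o\right) + \left(o + 55\right)\right) = -5 + \left(\left(o r + o^{2}\right) + \left(55 + o\right)\right) = -5 + \left(\left(o^{2} + o r\right) + \left(55 + o\right)\right) = -5 + \left(55 + o + o^{2} + o r\right) = 50 + o + o^{2} + o r$)
$\left(C + U{\left(J \right)}\right) \left(6978 + M{\left(-201,12 \right)}\right) = \left(8679 + 75\right) \left(6978 + \left(50 + 12 + 12^{2} + 12 \left(-201\right)\right)\right) = 8754 \left(6978 + \left(50 + 12 + 144 - 2412\right)\right) = 8754 \left(6978 - 2206\right) = 8754 \cdot 4772 = 41774088$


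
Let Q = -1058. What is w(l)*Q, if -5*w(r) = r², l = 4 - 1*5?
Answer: 1058/5 ≈ 211.60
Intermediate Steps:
l = -1 (l = 4 - 5 = -1)
w(r) = -r²/5
w(l)*Q = -⅕*(-1)²*(-1058) = -⅕*1*(-1058) = -⅕*(-1058) = 1058/5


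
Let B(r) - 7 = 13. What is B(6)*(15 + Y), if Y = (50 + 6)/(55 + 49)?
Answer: 4040/13 ≈ 310.77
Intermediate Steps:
B(r) = 20 (B(r) = 7 + 13 = 20)
Y = 7/13 (Y = 56/104 = 56*(1/104) = 7/13 ≈ 0.53846)
B(6)*(15 + Y) = 20*(15 + 7/13) = 20*(202/13) = 4040/13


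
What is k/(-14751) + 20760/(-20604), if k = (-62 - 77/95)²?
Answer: -32382776507/25397821075 ≈ -1.2750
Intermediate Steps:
k = 35605089/9025 (k = (-62 - 77*1/95)² = (-62 - 77/95)² = (-5967/95)² = 35605089/9025 ≈ 3945.2)
k/(-14751) + 20760/(-20604) = (35605089/9025)/(-14751) + 20760/(-20604) = (35605089/9025)*(-1/14751) + 20760*(-1/20604) = -3956121/14791975 - 1730/1717 = -32382776507/25397821075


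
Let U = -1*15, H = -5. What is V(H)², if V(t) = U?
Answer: 225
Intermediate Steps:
U = -15
V(t) = -15
V(H)² = (-15)² = 225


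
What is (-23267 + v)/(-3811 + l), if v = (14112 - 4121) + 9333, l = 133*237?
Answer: -3943/27710 ≈ -0.14230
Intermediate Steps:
l = 31521
v = 19324 (v = 9991 + 9333 = 19324)
(-23267 + v)/(-3811 + l) = (-23267 + 19324)/(-3811 + 31521) = -3943/27710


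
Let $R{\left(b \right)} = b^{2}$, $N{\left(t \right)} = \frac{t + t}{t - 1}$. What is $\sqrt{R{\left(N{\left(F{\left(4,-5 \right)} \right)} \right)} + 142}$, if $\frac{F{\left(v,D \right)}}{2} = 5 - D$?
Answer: $\frac{\sqrt{52862}}{19} \approx 12.101$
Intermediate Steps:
$F{\left(v,D \right)} = 10 - 2 D$ ($F{\left(v,D \right)} = 2 \left(5 - D\right) = 10 - 2 D$)
$N{\left(t \right)} = \frac{2 t}{-1 + t}$
$\sqrt{R{\left(N{\left(F{\left(4,-5 \right)} \right)} \right)} + 142} = \sqrt{\left(\frac{2 \left(10 - -10\right)}{-1 + \left(10 - -10\right)}\right)^{2} + 142} = \sqrt{\left(\frac{2 \left(10 + 10\right)}{-1 + \left(10 + 10\right)}\right)^{2} + 142} = \sqrt{\left(2 \cdot 20 \frac{1}{-1 + 20}\right)^{2} + 142} = \sqrt{\left(2 \cdot 20 \cdot \frac{1}{19}\right)^{2} + 142} = \sqrt{\left(\frac{40}{19}\right)^{2} + 142} = \sqrt{\frac{1600}{361} + 142} = \sqrt{\frac{52862}{361}} = \frac{\sqrt{52862}}{19}$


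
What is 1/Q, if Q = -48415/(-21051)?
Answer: 21051/48415 ≈ 0.43480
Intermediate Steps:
Q = 48415/21051 (Q = -48415*(-1/21051) = 48415/21051 ≈ 2.2999)
1/Q = 1/(48415/21051) = 21051/48415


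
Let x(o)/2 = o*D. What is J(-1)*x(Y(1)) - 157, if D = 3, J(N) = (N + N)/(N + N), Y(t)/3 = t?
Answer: -139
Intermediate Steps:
Y(t) = 3*t
J(N) = 1 (J(N) = (2*N)/((2*N)) = (2*N)*(1/(2*N)) = 1)
x(o) = 6*o (x(o) = 2*(o*3) = 2*(3*o) = 6*o)
J(-1)*x(Y(1)) - 157 = 1*(6*(3*1)) - 157 = 1*(6*3) - 157 = 1*18 - 157 = 18 - 157 = -139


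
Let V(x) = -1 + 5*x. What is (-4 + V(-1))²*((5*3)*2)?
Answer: 3000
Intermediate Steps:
(-4 + V(-1))²*((5*3)*2) = (-4 + (-1 + 5*(-1)))²*((5*3)*2) = (-4 + (-1 - 5))²*(15*2) = (-4 - 6)²*30 = (-10)²*30 = 100*30 = 3000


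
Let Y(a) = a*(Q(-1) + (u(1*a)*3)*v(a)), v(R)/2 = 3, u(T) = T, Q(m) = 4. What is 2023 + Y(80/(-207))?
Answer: 9636943/4761 ≈ 2024.1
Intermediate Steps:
v(R) = 6 (v(R) = 2*3 = 6)
Y(a) = a*(4 + 18*a) (Y(a) = a*(4 + ((1*a)*3)*6) = a*(4 + (a*3)*6) = a*(4 + (3*a)*6) = a*(4 + 18*a))
2023 + Y(80/(-207)) = 2023 + 2*(80/(-207))*(2 + 9*(80/(-207))) = 2023 + 2*(80*(-1/207))*(2 + 9*(80*(-1/207))) = 2023 + 2*(-80/207)*(2 + 9*(-80/207)) = 2023 + 2*(-80/207)*(2 - 80/23) = 2023 + 2*(-80/207)*(-34/23) = 2023 + 5440/4761 = 9636943/4761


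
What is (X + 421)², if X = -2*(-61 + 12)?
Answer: 269361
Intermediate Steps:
X = 98 (X = -2*(-49) = 98)
(X + 421)² = (98 + 421)² = 519² = 269361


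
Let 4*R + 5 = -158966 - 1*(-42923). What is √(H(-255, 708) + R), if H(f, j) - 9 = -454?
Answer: 3*I*√3273 ≈ 171.63*I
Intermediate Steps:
R = -29012 (R = -5/4 + (-158966 - 1*(-42923))/4 = -5/4 + (-158966 + 42923)/4 = -5/4 + (¼)*(-116043) = -5/4 - 116043/4 = -29012)
H(f, j) = -445 (H(f, j) = 9 - 454 = -445)
√(H(-255, 708) + R) = √(-445 - 29012) = √(-29457) = 3*I*√3273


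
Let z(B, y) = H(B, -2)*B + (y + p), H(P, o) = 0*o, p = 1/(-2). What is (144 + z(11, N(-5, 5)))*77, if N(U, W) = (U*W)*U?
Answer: 41349/2 ≈ 20675.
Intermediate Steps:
p = -1/2 (p = 1*(-1/2) = -1/2 ≈ -0.50000)
H(P, o) = 0
N(U, W) = W*U**2
z(B, y) = -1/2 + y (z(B, y) = 0*B + (y - 1/2) = 0 + (-1/2 + y) = -1/2 + y)
(144 + z(11, N(-5, 5)))*77 = (144 + (-1/2 + 5*(-5)**2))*77 = (144 + (-1/2 + 5*25))*77 = (144 + (-1/2 + 125))*77 = (144 + 249/2)*77 = (537/2)*77 = 41349/2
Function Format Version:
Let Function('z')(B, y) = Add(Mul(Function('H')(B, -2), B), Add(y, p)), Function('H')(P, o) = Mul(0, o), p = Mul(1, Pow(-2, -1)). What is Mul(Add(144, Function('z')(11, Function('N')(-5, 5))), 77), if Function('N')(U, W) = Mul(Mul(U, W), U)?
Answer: Rational(41349, 2) ≈ 20675.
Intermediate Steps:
p = Rational(-1, 2) (p = Mul(1, Rational(-1, 2)) = Rational(-1, 2) ≈ -0.50000)
Function('H')(P, o) = 0
Function('N')(U, W) = Mul(W, Pow(U, 2))
Function('z')(B, y) = Add(Rational(-1, 2), y) (Function('z')(B, y) = Add(Mul(0, B), Add(y, Rational(-1, 2))) = Add(0, Add(Rational(-1, 2), y)) = Add(Rational(-1, 2), y))
Mul(Add(144, Function('z')(11, Function('N')(-5, 5))), 77) = Mul(Add(144, Add(Rational(-1, 2), Mul(5, Pow(-5, 2)))), 77) = Mul(Add(144, Add(Rational(-1, 2), Mul(5, 25))), 77) = Mul(Add(144, Add(Rational(-1, 2), 125)), 77) = Mul(Add(144, Rational(249, 2)), 77) = Mul(Rational(537, 2), 77) = Rational(41349, 2)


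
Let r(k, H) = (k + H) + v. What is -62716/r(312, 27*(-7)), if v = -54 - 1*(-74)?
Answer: -62716/143 ≈ -438.57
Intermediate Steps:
v = 20 (v = -54 + 74 = 20)
r(k, H) = 20 + H + k (r(k, H) = (k + H) + 20 = (H + k) + 20 = 20 + H + k)
-62716/r(312, 27*(-7)) = -62716/(20 + 27*(-7) + 312) = -62716/(20 - 189 + 312) = -62716/143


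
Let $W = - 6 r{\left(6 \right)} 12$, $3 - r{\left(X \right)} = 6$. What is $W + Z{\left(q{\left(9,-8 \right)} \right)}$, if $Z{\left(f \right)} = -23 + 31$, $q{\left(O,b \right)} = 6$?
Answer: $224$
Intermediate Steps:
$r{\left(X \right)} = -3$ ($r{\left(X \right)} = 3 - 6 = -3$)
$Z{\left(f \right)} = 8$
$W = 216$ ($W = \left(-6\right) \left(-3\right) 12 = 18 \cdot 12 = 216$)
$W + Z{\left(q{\left(9,-8 \right)} \right)} = 216 + 8 = 224$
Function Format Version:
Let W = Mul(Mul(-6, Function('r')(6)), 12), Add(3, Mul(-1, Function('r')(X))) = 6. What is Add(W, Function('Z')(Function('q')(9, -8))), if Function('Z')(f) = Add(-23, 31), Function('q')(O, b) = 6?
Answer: 224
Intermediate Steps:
Function('r')(X) = -3 (Function('r')(X) = Add(3, Mul(-1, 6)) = Add(3, -6) = -3)
Function('Z')(f) = 8
W = 216 (W = Mul(Mul(-6, -3), 12) = Mul(18, 12) = 216)
Add(W, Function('Z')(Function('q')(9, -8))) = Add(216, 8) = 224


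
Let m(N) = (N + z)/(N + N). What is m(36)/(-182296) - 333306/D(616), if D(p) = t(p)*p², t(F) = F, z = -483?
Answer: -11120472065/7989517417728 ≈ -0.0013919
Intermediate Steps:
m(N) = (-483 + N)/(2*N) (m(N) = (N - 483)/(N + N) = (-483 + N)/((2*N)) = (-483 + N)*(1/(2*N)) = (-483 + N)/(2*N))
D(p) = p³ (D(p) = p*p² = p³)
m(36)/(-182296) - 333306/D(616) = ((½)*(-483 + 36)/36)/(-182296) - 333306/(616³) = ((½)*(1/36)*(-447))*(-1/182296) - 333306/233744896 = -149/24*(-1/182296) - 333306*1/233744896 = 149/4375104 - 166653/116872448 = -11120472065/7989517417728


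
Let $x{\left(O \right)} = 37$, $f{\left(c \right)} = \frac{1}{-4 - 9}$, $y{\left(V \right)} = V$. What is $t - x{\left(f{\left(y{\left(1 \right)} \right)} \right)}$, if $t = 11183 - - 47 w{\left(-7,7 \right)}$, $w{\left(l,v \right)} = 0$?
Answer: $11146$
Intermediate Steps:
$f{\left(c \right)} = - \frac{1}{13}$ ($f{\left(c \right)} = \frac{1}{-13} = - \frac{1}{13}$)
$t = 11183$ ($t = 11183 - \left(-47\right) 0 = 11183 - 0 = 11183 + 0 = 11183$)
$t - x{\left(f{\left(y{\left(1 \right)} \right)} \right)} = 11183 - 37 = 11146$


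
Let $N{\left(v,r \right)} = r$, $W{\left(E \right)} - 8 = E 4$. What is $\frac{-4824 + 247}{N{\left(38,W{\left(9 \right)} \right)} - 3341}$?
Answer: $\frac{4577}{3297} \approx 1.3882$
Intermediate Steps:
$W{\left(E \right)} = 8 + 4 E$ ($W{\left(E \right)} = 8 + E 4 = 8 + 4 E$)
$\frac{-4824 + 247}{N{\left(38,W{\left(9 \right)} \right)} - 3341} = \frac{-4824 + 247}{\left(8 + 4 \cdot 9\right) - 3341} = - \frac{4577}{\left(8 + 36\right) - 3341} = - \frac{4577}{44 - 3341} = - \frac{4577}{-3297} = \left(-4577\right) \left(- \frac{1}{3297}\right) = \frac{4577}{3297}$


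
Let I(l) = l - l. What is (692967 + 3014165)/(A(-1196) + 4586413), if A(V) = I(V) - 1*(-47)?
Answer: 926783/1146615 ≈ 0.80828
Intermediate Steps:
I(l) = 0
A(V) = 47 (A(V) = 0 - 1*(-47) = 0 + 47 = 47)
(692967 + 3014165)/(A(-1196) + 4586413) = (692967 + 3014165)/(47 + 4586413) = 3707132/4586460 = 3707132*(1/4586460) = 926783/1146615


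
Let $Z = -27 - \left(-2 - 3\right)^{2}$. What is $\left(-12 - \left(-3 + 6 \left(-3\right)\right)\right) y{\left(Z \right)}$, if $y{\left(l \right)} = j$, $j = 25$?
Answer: $225$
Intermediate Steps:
$Z = -52$ ($Z = -27 - \left(-5\right)^{2} = -27 - 25 = -52$)
$y{\left(l \right)} = 25$
$\left(-12 - \left(-3 + 6 \left(-3\right)\right)\right) y{\left(Z \right)} = \left(-12 - \left(-3 + 6 \left(-3\right)\right)\right) 25 = \left(-12 - \left(-3 - 18\right)\right) 25 = \left(-12 - -21\right) 25 = \left(-12 + 21\right) 25 = 9 \cdot 25 = 225$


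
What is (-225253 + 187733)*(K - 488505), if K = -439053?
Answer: 34801976160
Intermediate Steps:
(-225253 + 187733)*(K - 488505) = (-225253 + 187733)*(-439053 - 488505) = -37520*(-927558) = 34801976160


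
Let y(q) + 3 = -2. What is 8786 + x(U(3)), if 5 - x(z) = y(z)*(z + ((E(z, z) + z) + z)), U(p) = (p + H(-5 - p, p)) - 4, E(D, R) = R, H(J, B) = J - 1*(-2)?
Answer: 8651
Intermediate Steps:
H(J, B) = 2 + J (H(J, B) = J + 2 = 2 + J)
U(p) = -7 (U(p) = (p + (2 + (-5 - p))) - 4 = (p + (-3 - p)) - 4 = -3 - 4 = -7)
y(q) = -5 (y(q) = -3 - 2 = -5)
x(z) = 5 + 20*z (x(z) = 5 - (-5)*(z + ((z + z) + z)) = 5 - (-5)*(z + (2*z + z)) = 5 - (-5)*(z + 3*z) = 5 - (-5)*4*z = 5 - (-20)*z = 5 + 20*z)
8786 + x(U(3)) = 8786 + (5 + 20*(-7)) = 8786 + (5 - 140) = 8786 - 135 = 8651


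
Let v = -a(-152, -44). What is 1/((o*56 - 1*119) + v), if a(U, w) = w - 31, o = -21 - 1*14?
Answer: -1/2004 ≈ -0.00049900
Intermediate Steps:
o = -35 (o = -21 - 14 = -35)
a(U, w) = -31 + w
v = 75 (v = -(-31 - 44) = -1*(-75) = 75)
1/((o*56 - 1*119) + v) = 1/((-35*56 - 1*119) + 75) = 1/((-1960 - 119) + 75) = 1/(-2079 + 75) = 1/(-2004) = -1/2004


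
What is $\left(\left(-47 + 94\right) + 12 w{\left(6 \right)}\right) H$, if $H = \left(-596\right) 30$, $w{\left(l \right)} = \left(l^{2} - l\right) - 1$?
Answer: $-7062600$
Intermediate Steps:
$w{\left(l \right)} = -1 + l^{2} - l$
$H = -17880$
$\left(\left(-47 + 94\right) + 12 w{\left(6 \right)}\right) H = \left(\left(-47 + 94\right) + 12 \left(-1 + 6^{2} - 6\right)\right) \left(-17880\right) = \left(47 + 12 \left(-1 + 36 - 6\right)\right) \left(-17880\right) = \left(47 + 12 \cdot 29\right) \left(-17880\right) = \left(47 + 348\right) \left(-17880\right) = 395 \left(-17880\right) = -7062600$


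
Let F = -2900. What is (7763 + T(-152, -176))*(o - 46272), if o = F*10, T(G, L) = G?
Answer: -572895192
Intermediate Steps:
o = -29000 (o = -2900*10 = -29000)
(7763 + T(-152, -176))*(o - 46272) = (7763 - 152)*(-29000 - 46272) = 7611*(-75272) = -572895192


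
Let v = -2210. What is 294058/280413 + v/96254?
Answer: 814251353/793849203 ≈ 1.0257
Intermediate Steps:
294058/280413 + v/96254 = 294058/280413 - 2210/96254 = 294058*(1/280413) - 2210*1/96254 = 294058/280413 - 65/2831 = 814251353/793849203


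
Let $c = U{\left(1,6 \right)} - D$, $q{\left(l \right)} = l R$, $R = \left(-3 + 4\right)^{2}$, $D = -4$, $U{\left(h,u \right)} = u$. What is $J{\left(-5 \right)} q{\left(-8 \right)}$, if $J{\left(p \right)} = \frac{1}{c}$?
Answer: $- \frac{4}{5} \approx -0.8$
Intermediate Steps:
$R = 1$ ($R = 1^{2} = 1$)
$q{\left(l \right)} = l$ ($q{\left(l \right)} = l 1 = l$)
$c = 10$ ($c = 6 - -4 = 6 + 4 = 10$)
$J{\left(p \right)} = \frac{1}{10}$
$J{\left(-5 \right)} q{\left(-8 \right)} = \frac{1}{10} \left(-8\right) = - \frac{4}{5}$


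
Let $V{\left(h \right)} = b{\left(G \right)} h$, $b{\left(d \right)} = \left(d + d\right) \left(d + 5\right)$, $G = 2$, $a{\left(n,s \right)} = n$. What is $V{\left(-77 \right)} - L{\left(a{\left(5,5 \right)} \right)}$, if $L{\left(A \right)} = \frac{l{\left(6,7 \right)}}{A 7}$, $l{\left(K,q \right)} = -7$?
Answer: $- \frac{10779}{5} \approx -2155.8$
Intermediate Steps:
$b{\left(d \right)} = 2 d \left(5 + d\right)$
$V{\left(h \right)} = 28 h$ ($V{\left(h \right)} = 2 \cdot 2 \left(5 + 2\right) h = 2 \cdot 2 \cdot 7 h = 28 h$)
$L{\left(A \right)} = - \frac{1}{A}$ ($L{\left(A \right)} = - \frac{7}{A 7} = - \frac{7}{7 A} = - 7 \frac{1}{7 A} = - \frac{1}{A}$)
$V{\left(-77 \right)} - L{\left(a{\left(5,5 \right)} \right)} = 28 \left(-77\right) - - \frac{1}{5} = -2156 - \left(-1\right) \frac{1}{5} = -2156 - - \frac{1}{5} = -2156 + \frac{1}{5} = - \frac{10779}{5}$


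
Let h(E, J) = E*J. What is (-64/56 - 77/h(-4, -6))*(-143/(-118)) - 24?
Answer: -580309/19824 ≈ -29.273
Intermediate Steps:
(-64/56 - 77/h(-4, -6))*(-143/(-118)) - 24 = (-64/56 - 77/((-4*(-6))))*(-143/(-118)) - 24 = (-64*1/56 - 77/24)*(-143*(-1/118)) - 24 = (-8/7 - 77*1/24)*(143/118) - 24 = (-8/7 - 77/24)*(143/118) - 24 = -731/168*143/118 - 24 = -104533/19824 - 24 = -580309/19824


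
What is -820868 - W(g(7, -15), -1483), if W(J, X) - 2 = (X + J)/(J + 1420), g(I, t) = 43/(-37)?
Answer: -43093157476/52497 ≈ -8.2087e+5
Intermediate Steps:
g(I, t) = -43/37 (g(I, t) = 43*(-1/37) = -43/37)
W(J, X) = 2 + (J + X)/(1420 + J) (W(J, X) = 2 + (X + J)/(J + 1420) = 2 + (J + X)/(1420 + J))
-820868 - W(g(7, -15), -1483) = -820868 - (2840 - 1483 + 3*(-43/37))/(1420 - 43/37) = -820868 - (2840 - 1483 - 129/37)/52497/37 = -820868 - 37*50080/(52497*37) = -820868 - 1*50080/52497 = -820868 - 50080/52497 = -43093157476/52497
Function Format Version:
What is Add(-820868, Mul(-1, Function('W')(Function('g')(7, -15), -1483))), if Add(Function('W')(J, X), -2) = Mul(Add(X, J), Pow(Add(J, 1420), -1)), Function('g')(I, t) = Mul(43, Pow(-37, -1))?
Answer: Rational(-43093157476, 52497) ≈ -8.2087e+5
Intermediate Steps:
Function('g')(I, t) = Rational(-43, 37) (Function('g')(I, t) = Mul(43, Rational(-1, 37)) = Rational(-43, 37))
Function('W')(J, X) = Add(2, Mul(Pow(Add(1420, J), -1), Add(J, X))) (Function('W')(J, X) = Add(2, Mul(Add(X, J), Pow(Add(J, 1420), -1))) = Add(2, Mul(Add(J, X), Pow(Add(1420, J), -1))) = Add(2, Mul(Pow(Add(1420, J), -1), Add(J, X))))
Add(-820868, Mul(-1, Function('W')(Function('g')(7, -15), -1483))) = Add(-820868, Mul(-1, Mul(Pow(Add(1420, Rational(-43, 37)), -1), Add(2840, -1483, Mul(3, Rational(-43, 37)))))) = Add(-820868, Mul(-1, Mul(Pow(Rational(52497, 37), -1), Add(2840, -1483, Rational(-129, 37))))) = Add(-820868, Mul(-1, Mul(Rational(37, 52497), Rational(50080, 37)))) = Add(-820868, Mul(-1, Rational(50080, 52497))) = Add(-820868, Rational(-50080, 52497)) = Rational(-43093157476, 52497)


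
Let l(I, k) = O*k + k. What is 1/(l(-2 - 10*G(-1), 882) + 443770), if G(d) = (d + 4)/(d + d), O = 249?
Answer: 1/664270 ≈ 1.5054e-6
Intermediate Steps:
G(d) = (4 + d)/(2*d) (G(d) = (4 + d)/((2*d)) = (4 + d)*(1/(2*d)) = (4 + d)/(2*d))
l(I, k) = 250*k (l(I, k) = 249*k + k = 250*k)
1/(l(-2 - 10*G(-1), 882) + 443770) = 1/(250*882 + 443770) = 1/(220500 + 443770) = 1/664270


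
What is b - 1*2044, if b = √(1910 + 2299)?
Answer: -2044 + √4209 ≈ -1979.1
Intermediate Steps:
b = √4209 ≈ 64.877
b - 1*2044 = √4209 - 1*2044 = √4209 - 2044 = -2044 + √4209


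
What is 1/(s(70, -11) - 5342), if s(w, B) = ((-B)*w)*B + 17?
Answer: -1/13795 ≈ -7.2490e-5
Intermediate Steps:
s(w, B) = 17 - w*B² (s(w, B) = (-B*w)*B + 17 = -w*B² + 17 = 17 - w*B²)
1/(s(70, -11) - 5342) = 1/((17 - 1*70*(-11)²) - 5342) = 1/((17 - 1*70*121) - 5342) = 1/((17 - 8470) - 5342) = 1/(-8453 - 5342) = 1/(-13795) = -1/13795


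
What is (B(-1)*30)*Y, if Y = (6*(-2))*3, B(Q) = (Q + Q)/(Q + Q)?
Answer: -1080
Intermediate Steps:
B(Q) = 1 (B(Q) = (2*Q)/((2*Q)) = (2*Q)*(1/(2*Q)) = 1)
Y = -36 (Y = -12*3 = -36)
(B(-1)*30)*Y = (1*30)*(-36) = 30*(-36) = -1080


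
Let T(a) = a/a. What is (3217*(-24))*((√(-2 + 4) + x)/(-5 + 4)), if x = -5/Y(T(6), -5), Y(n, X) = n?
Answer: -386040 + 77208*√2 ≈ -2.7685e+5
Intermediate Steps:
T(a) = 1
x = -5 (x = -5/1 = -5*1 = -5)
(3217*(-24))*((√(-2 + 4) + x)/(-5 + 4)) = (3217*(-24))*((√(-2 + 4) - 5)/(-5 + 4)) = -77208*(√2 - 5)/(-1) = -77208*(-5 + √2)*(-1) = -77208*(5 - √2) = -386040 + 77208*√2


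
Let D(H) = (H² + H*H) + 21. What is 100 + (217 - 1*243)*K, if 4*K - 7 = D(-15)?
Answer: -3007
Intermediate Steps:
D(H) = 21 + 2*H² (D(H) = (H² + H²) + 21 = 2*H² + 21 = 21 + 2*H²)
K = 239/2 (K = 7/4 + (21 + 2*(-15)²)/4 = 7/4 + (21 + 2*225)/4 = 7/4 + (21 + 450)/4 = 7/4 + (¼)*471 = 7/4 + 471/4 = 239/2 ≈ 119.50)
100 + (217 - 1*243)*K = 100 + (217 - 1*243)*(239/2) = 100 + (217 - 243)*(239/2) = 100 - 26*239/2 = 100 - 3107 = -3007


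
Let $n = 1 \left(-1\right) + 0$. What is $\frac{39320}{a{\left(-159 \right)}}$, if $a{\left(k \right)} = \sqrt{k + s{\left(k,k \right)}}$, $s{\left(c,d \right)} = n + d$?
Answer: $- \frac{39320 i \sqrt{319}}{319} \approx - 2201.5 i$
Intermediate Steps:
$n = -1$ ($n = -1 + 0 = -1$)
$s{\left(c,d \right)} = -1 + d$
$a{\left(k \right)} = \sqrt{-1 + 2 k}$ ($a{\left(k \right)} = \sqrt{k + \left(-1 + k\right)} = \sqrt{-1 + 2 k}$)
$\frac{39320}{a{\left(-159 \right)}} = \frac{39320}{\sqrt{-1 + 2 \left(-159\right)}} = \frac{39320}{\sqrt{-1 - 318}} = \frac{39320}{\sqrt{-319}} = \frac{39320}{i \sqrt{319}} = 39320 \left(- \frac{i \sqrt{319}}{319}\right) = - \frac{39320 i \sqrt{319}}{319}$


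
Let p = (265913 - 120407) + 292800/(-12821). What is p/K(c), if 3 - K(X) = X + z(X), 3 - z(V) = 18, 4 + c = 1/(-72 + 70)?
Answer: 1243493084/192315 ≈ 6465.9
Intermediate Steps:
c = -9/2 (c = -4 + 1/(-72 + 70) = -4 + 1/(-2) = -4 - ½ = -9/2 ≈ -4.5000)
z(V) = -15 (z(V) = 3 - 1*18 = 3 - 18 = -15)
p = 1865239626/12821 (p = 145506 + 292800*(-1/12821) = 145506 - 292800/12821 = 1865239626/12821 ≈ 1.4548e+5)
K(X) = 18 - X (K(X) = 3 - (X - 15) = 3 - (-15 + X) = 3 + (15 - X) = 18 - X)
p/K(c) = 1865239626/(12821*(18 - 1*(-9/2))) = 1865239626/(12821*(18 + 9/2)) = 1865239626/(12821*(45/2)) = (1865239626/12821)*(2/45) = 1243493084/192315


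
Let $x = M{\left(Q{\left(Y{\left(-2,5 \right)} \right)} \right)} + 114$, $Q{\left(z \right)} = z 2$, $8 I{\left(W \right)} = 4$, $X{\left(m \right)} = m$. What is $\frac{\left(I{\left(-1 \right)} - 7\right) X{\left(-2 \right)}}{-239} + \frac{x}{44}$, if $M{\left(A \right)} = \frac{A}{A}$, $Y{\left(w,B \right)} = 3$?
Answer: $\frac{26913}{10516} \approx 2.5592$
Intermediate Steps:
$I{\left(W \right)} = \frac{1}{2}$ ($I{\left(W \right)} = \frac{1}{8} \cdot 4 = \frac{1}{2}$)
$Q{\left(z \right)} = 2 z$
$M{\left(A \right)} = 1$
$x = 115$ ($x = 1 + 114 = 115$)
$\frac{\left(I{\left(-1 \right)} - 7\right) X{\left(-2 \right)}}{-239} + \frac{x}{44} = \frac{\left(\frac{1}{2} - 7\right) \left(-2\right)}{-239} + \frac{115}{44} = \left(- \frac{13}{2}\right) \left(-2\right) \left(- \frac{1}{239}\right) + 115 \cdot \frac{1}{44} = 13 \left(- \frac{1}{239}\right) + \frac{115}{44} = - \frac{13}{239} + \frac{115}{44} = \frac{26913}{10516}$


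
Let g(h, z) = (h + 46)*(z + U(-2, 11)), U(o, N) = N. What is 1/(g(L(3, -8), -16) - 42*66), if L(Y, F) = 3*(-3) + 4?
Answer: -1/2977 ≈ -0.00033591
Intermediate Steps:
L(Y, F) = -5 (L(Y, F) = -9 + 4 = -5)
g(h, z) = (11 + z)*(46 + h) (g(h, z) = (h + 46)*(z + 11) = (46 + h)*(11 + z) = (11 + z)*(46 + h))
1/(g(L(3, -8), -16) - 42*66) = 1/((506 + 11*(-5) + 46*(-16) - 5*(-16)) - 42*66) = 1/((506 - 55 - 736 + 80) - 2772) = 1/(-205 - 2772) = 1/(-2977) = -1/2977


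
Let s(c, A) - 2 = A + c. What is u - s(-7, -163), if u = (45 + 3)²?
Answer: 2472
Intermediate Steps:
s(c, A) = 2 + A + c (s(c, A) = 2 + (A + c) = 2 + A + c)
u = 2304 (u = 48² = 2304)
u - s(-7, -163) = 2304 - (2 - 163 - 7) = 2304 - 1*(-168) = 2304 + 168 = 2472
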